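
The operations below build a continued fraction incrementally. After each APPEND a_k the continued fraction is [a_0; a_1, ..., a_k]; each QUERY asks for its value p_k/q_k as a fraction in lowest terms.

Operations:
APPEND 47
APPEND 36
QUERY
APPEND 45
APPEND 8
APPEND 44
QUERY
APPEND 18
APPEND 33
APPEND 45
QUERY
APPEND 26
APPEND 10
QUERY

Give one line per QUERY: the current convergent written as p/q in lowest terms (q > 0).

APPEND 47: p_0 = 47·1 + 0 = 47, q_0 = 47·0 + 1 = 1 → 47/1
APPEND 36: p_1 = 36·47 + 1 = 1693, q_1 = 36·1 + 0 = 36 → 1693/36
APPEND 45: p_2 = 45·1693 + 47 = 76232, q_2 = 45·36 + 1 = 1621 → 76232/1621
APPEND 8: p_3 = 8·76232 + 1693 = 611549, q_3 = 8·1621 + 36 = 13004 → 611549/13004
APPEND 44: p_4 = 44·611549 + 76232 = 26984388, q_4 = 44·13004 + 1621 = 573797 → 26984388/573797
APPEND 18: p_5 = 18·26984388 + 611549 = 486330533, q_5 = 18·573797 + 13004 = 10341350 → 486330533/10341350
APPEND 33: p_6 = 33·486330533 + 26984388 = 16075891977, q_6 = 33·10341350 + 573797 = 341838347 → 16075891977/341838347
APPEND 45: p_7 = 45·16075891977 + 486330533 = 723901469498, q_7 = 45·341838347 + 10341350 = 15393066965 → 723901469498/15393066965
APPEND 26: p_8 = 26·723901469498 + 16075891977 = 18837514098925, q_8 = 26·15393066965 + 341838347 = 400561579437 → 18837514098925/400561579437
APPEND 10: p_9 = 10·18837514098925 + 723901469498 = 189099042458748, q_9 = 10·400561579437 + 15393066965 = 4021008861335 → 189099042458748/4021008861335

1693/36
26984388/573797
723901469498/15393066965
189099042458748/4021008861335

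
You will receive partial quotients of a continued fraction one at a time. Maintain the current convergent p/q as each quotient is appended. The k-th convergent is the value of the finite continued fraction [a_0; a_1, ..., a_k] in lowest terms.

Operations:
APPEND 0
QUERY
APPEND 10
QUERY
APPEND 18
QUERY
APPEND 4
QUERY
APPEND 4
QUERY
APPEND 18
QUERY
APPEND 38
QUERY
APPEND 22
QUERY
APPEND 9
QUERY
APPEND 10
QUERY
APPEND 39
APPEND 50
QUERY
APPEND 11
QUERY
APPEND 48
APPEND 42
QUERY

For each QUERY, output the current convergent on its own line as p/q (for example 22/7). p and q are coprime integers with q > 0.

APPEND 0: p_0 = 0·1 + 0 = 0, q_0 = 0·0 + 1 = 1 → 0/1
APPEND 10: p_1 = 10·0 + 1 = 1, q_1 = 10·1 + 0 = 10 → 1/10
APPEND 18: p_2 = 18·1 + 0 = 18, q_2 = 18·10 + 1 = 181 → 18/181
APPEND 4: p_3 = 4·18 + 1 = 73, q_3 = 4·181 + 10 = 734 → 73/734
APPEND 4: p_4 = 4·73 + 18 = 310, q_4 = 4·734 + 181 = 3117 → 310/3117
APPEND 18: p_5 = 18·310 + 73 = 5653, q_5 = 18·3117 + 734 = 56840 → 5653/56840
APPEND 38: p_6 = 38·5653 + 310 = 215124, q_6 = 38·56840 + 3117 = 2163037 → 215124/2163037
APPEND 22: p_7 = 22·215124 + 5653 = 4738381, q_7 = 22·2163037 + 56840 = 47643654 → 4738381/47643654
APPEND 9: p_8 = 9·4738381 + 215124 = 42860553, q_8 = 9·47643654 + 2163037 = 430955923 → 42860553/430955923
APPEND 10: p_9 = 10·42860553 + 4738381 = 433343911, q_9 = 10·430955923 + 47643654 = 4357202884 → 433343911/4357202884
APPEND 39: p_10 = 39·433343911 + 42860553 = 16943273082, q_10 = 39·4357202884 + 430955923 = 170361868399 → 16943273082/170361868399
APPEND 50: p_11 = 50·16943273082 + 433343911 = 847596998011, q_11 = 50·170361868399 + 4357202884 = 8522450622834 → 847596998011/8522450622834
APPEND 11: p_12 = 11·847596998011 + 16943273082 = 9340510251203, q_12 = 11·8522450622834 + 170361868399 = 93917318719573 → 9340510251203/93917318719573
APPEND 48: p_13 = 48·9340510251203 + 847596998011 = 449192089055755, q_13 = 48·93917318719573 + 8522450622834 = 4516553749162338 → 449192089055755/4516553749162338
APPEND 42: p_14 = 42·449192089055755 + 9340510251203 = 18875408250592913, q_14 = 42·4516553749162338 + 93917318719573 = 189789174783537769 → 18875408250592913/189789174783537769

0/1
1/10
18/181
73/734
310/3117
5653/56840
215124/2163037
4738381/47643654
42860553/430955923
433343911/4357202884
847596998011/8522450622834
9340510251203/93917318719573
18875408250592913/189789174783537769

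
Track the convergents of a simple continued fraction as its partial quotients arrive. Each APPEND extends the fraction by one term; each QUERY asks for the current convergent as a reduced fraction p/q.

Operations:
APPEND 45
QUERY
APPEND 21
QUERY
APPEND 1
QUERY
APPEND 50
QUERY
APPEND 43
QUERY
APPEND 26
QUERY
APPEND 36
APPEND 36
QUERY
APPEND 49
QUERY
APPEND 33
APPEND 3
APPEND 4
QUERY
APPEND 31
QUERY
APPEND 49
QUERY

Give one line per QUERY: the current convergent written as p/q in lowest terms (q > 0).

APPEND 45: p_0 = 45·1 + 0 = 45, q_0 = 45·0 + 1 = 1 → 45/1
APPEND 21: p_1 = 21·45 + 1 = 946, q_1 = 21·1 + 0 = 21 → 946/21
APPEND 1: p_2 = 1·946 + 45 = 991, q_2 = 1·21 + 1 = 22 → 991/22
APPEND 50: p_3 = 50·991 + 946 = 50496, q_3 = 50·22 + 21 = 1121 → 50496/1121
APPEND 43: p_4 = 43·50496 + 991 = 2172319, q_4 = 43·1121 + 22 = 48225 → 2172319/48225
APPEND 26: p_5 = 26·2172319 + 50496 = 56530790, q_5 = 26·48225 + 1121 = 1254971 → 56530790/1254971
APPEND 36: p_6 = 36·56530790 + 2172319 = 2037280759, q_6 = 36·1254971 + 48225 = 45227181 → 2037280759/45227181
APPEND 36: p_7 = 36·2037280759 + 56530790 = 73398638114, q_7 = 36·45227181 + 1254971 = 1629433487 → 73398638114/1629433487
APPEND 49: p_8 = 49·73398638114 + 2037280759 = 3598570548345, q_8 = 49·1629433487 + 45227181 = 79887468044 → 3598570548345/79887468044
APPEND 33: p_9 = 33·3598570548345 + 73398638114 = 118826226733499, q_9 = 33·79887468044 + 1629433487 = 2637915878939 → 118826226733499/2637915878939
APPEND 3: p_10 = 3·118826226733499 + 3598570548345 = 360077250748842, q_10 = 3·2637915878939 + 79887468044 = 7993635104861 → 360077250748842/7993635104861
APPEND 4: p_11 = 4·360077250748842 + 118826226733499 = 1559135229728867, q_11 = 4·7993635104861 + 2637915878939 = 34612456298383 → 1559135229728867/34612456298383
APPEND 31: p_12 = 31·1559135229728867 + 360077250748842 = 48693269372343719, q_12 = 31·34612456298383 + 7993635104861 = 1080979780354734 → 48693269372343719/1080979780354734
APPEND 49: p_13 = 49·48693269372343719 + 1559135229728867 = 2387529334474571098, q_13 = 49·1080979780354734 + 34612456298383 = 53002621693680349 → 2387529334474571098/53002621693680349

45/1
946/21
991/22
50496/1121
2172319/48225
56530790/1254971
73398638114/1629433487
3598570548345/79887468044
1559135229728867/34612456298383
48693269372343719/1080979780354734
2387529334474571098/53002621693680349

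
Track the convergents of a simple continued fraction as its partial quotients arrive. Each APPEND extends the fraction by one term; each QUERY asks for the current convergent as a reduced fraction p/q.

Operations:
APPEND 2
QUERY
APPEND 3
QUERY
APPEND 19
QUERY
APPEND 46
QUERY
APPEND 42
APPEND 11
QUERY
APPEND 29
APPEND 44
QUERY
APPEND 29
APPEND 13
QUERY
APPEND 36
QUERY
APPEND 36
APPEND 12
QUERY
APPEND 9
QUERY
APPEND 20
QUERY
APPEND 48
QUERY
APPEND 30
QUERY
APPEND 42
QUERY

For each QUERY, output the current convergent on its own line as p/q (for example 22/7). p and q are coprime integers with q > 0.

APPEND 2: p_0 = 2·1 + 0 = 2, q_0 = 2·0 + 1 = 1 → 2/1
APPEND 3: p_1 = 3·2 + 1 = 7, q_1 = 3·1 + 0 = 3 → 7/3
APPEND 19: p_2 = 19·7 + 2 = 135, q_2 = 19·3 + 1 = 58 → 135/58
APPEND 46: p_3 = 46·135 + 7 = 6217, q_3 = 46·58 + 3 = 2671 → 6217/2671
APPEND 42: p_4 = 42·6217 + 135 = 261249, q_4 = 42·2671 + 58 = 112240 → 261249/112240
APPEND 11: p_5 = 11·261249 + 6217 = 2879956, q_5 = 11·112240 + 2671 = 1237311 → 2879956/1237311
APPEND 29: p_6 = 29·2879956 + 261249 = 83779973, q_6 = 29·1237311 + 112240 = 35994259 → 83779973/35994259
APPEND 44: p_7 = 44·83779973 + 2879956 = 3689198768, q_7 = 44·35994259 + 1237311 = 1584984707 → 3689198768/1584984707
APPEND 29: p_8 = 29·3689198768 + 83779973 = 107070544245, q_8 = 29·1584984707 + 35994259 = 46000550762 → 107070544245/46000550762
APPEND 13: p_9 = 13·107070544245 + 3689198768 = 1395606273953, q_9 = 13·46000550762 + 1584984707 = 599592144613 → 1395606273953/599592144613
APPEND 36: p_10 = 36·1395606273953 + 107070544245 = 50348896406553, q_10 = 36·599592144613 + 46000550762 = 21631317756830 → 50348896406553/21631317756830
APPEND 36: p_11 = 36·50348896406553 + 1395606273953 = 1813955876909861, q_11 = 36·21631317756830 + 599592144613 = 779327031390493 → 1813955876909861/779327031390493
APPEND 12: p_12 = 12·1813955876909861 + 50348896406553 = 21817819419324885, q_12 = 12·779327031390493 + 21631317756830 = 9373555694442746 → 21817819419324885/9373555694442746
APPEND 9: p_13 = 9·21817819419324885 + 1813955876909861 = 198174330650833826, q_13 = 9·9373555694442746 + 779327031390493 = 85141328281375207 → 198174330650833826/85141328281375207
APPEND 20: p_14 = 20·198174330650833826 + 21817819419324885 = 3985304432436001405, q_14 = 20·85141328281375207 + 9373555694442746 = 1712200121321946886 → 3985304432436001405/1712200121321946886
APPEND 48: p_15 = 48·3985304432436001405 + 198174330650833826 = 191492787087578901266, q_15 = 48·1712200121321946886 + 85141328281375207 = 82270747151734825735 → 191492787087578901266/82270747151734825735
APPEND 30: p_16 = 30·191492787087578901266 + 3985304432436001405 = 5748768917059803039385, q_16 = 30·82270747151734825735 + 1712200121321946886 = 2469834614673366718936 → 5748768917059803039385/2469834614673366718936
APPEND 42: p_17 = 42·5748768917059803039385 + 191492787087578901266 = 241639787303599306555436, q_17 = 42·2469834614673366718936 + 82270747151734825735 = 103815324563433137021047 → 241639787303599306555436/103815324563433137021047

2/1
7/3
135/58
6217/2671
2879956/1237311
3689198768/1584984707
1395606273953/599592144613
50348896406553/21631317756830
21817819419324885/9373555694442746
198174330650833826/85141328281375207
3985304432436001405/1712200121321946886
191492787087578901266/82270747151734825735
5748768917059803039385/2469834614673366718936
241639787303599306555436/103815324563433137021047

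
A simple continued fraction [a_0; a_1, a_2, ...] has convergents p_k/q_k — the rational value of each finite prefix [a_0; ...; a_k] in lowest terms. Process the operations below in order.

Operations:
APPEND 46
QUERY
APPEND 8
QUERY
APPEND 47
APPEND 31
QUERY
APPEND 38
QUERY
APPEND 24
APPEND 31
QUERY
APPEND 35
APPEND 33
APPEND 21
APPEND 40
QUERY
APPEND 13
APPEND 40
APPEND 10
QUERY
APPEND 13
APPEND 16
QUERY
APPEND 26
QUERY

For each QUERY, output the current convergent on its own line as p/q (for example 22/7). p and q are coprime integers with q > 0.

APPEND 46: p_0 = 46·1 + 0 = 46, q_0 = 46·0 + 1 = 1 → 46/1
APPEND 8: p_1 = 8·46 + 1 = 369, q_1 = 8·1 + 0 = 8 → 369/8
APPEND 47: p_2 = 47·369 + 46 = 17389, q_2 = 47·8 + 1 = 377 → 17389/377
APPEND 31: p_3 = 31·17389 + 369 = 539428, q_3 = 31·377 + 8 = 11695 → 539428/11695
APPEND 38: p_4 = 38·539428 + 17389 = 20515653, q_4 = 38·11695 + 377 = 444787 → 20515653/444787
APPEND 24: p_5 = 24·20515653 + 539428 = 492915100, q_5 = 24·444787 + 11695 = 10686583 → 492915100/10686583
APPEND 31: p_6 = 31·492915100 + 20515653 = 15300883753, q_6 = 31·10686583 + 444787 = 331728860 → 15300883753/331728860
APPEND 35: p_7 = 35·15300883753 + 492915100 = 536023846455, q_7 = 35·331728860 + 10686583 = 11621196683 → 536023846455/11621196683
APPEND 33: p_8 = 33·536023846455 + 15300883753 = 17704087816768, q_8 = 33·11621196683 + 331728860 = 383831219399 → 17704087816768/383831219399
APPEND 21: p_9 = 21·17704087816768 + 536023846455 = 372321867998583, q_9 = 21·383831219399 + 11621196683 = 8072076804062 → 372321867998583/8072076804062
APPEND 40: p_10 = 40·372321867998583 + 17704087816768 = 14910578807760088, q_10 = 40·8072076804062 + 383831219399 = 323266903381879 → 14910578807760088/323266903381879
APPEND 13: p_11 = 13·14910578807760088 + 372321867998583 = 194209846368879727, q_11 = 13·323266903381879 + 8072076804062 = 4210541820768489 → 194209846368879727/4210541820768489
APPEND 40: p_12 = 40·194209846368879727 + 14910578807760088 = 7783304433562949168, q_12 = 40·4210541820768489 + 323266903381879 = 168744939734121439 → 7783304433562949168/168744939734121439
APPEND 10: p_13 = 10·7783304433562949168 + 194209846368879727 = 78027254181998371407, q_13 = 10·168744939734121439 + 4210541820768489 = 1691659939161982879 → 78027254181998371407/1691659939161982879
APPEND 13: p_14 = 13·78027254181998371407 + 7783304433562949168 = 1022137608799541777459, q_14 = 13·1691659939161982879 + 168744939734121439 = 22160324148839898866 → 1022137608799541777459/22160324148839898866
APPEND 16: p_15 = 16·1022137608799541777459 + 78027254181998371407 = 16432228994974666810751, q_15 = 16·22160324148839898866 + 1691659939161982879 = 356256846320600364735 → 16432228994974666810751/356256846320600364735
APPEND 26: p_16 = 26·16432228994974666810751 + 1022137608799541777459 = 428260091478140878856985, q_16 = 26·356256846320600364735 + 22160324148839898866 = 9284838328484449381976 → 428260091478140878856985/9284838328484449381976

46/1
369/8
539428/11695
20515653/444787
15300883753/331728860
14910578807760088/323266903381879
78027254181998371407/1691659939161982879
16432228994974666810751/356256846320600364735
428260091478140878856985/9284838328484449381976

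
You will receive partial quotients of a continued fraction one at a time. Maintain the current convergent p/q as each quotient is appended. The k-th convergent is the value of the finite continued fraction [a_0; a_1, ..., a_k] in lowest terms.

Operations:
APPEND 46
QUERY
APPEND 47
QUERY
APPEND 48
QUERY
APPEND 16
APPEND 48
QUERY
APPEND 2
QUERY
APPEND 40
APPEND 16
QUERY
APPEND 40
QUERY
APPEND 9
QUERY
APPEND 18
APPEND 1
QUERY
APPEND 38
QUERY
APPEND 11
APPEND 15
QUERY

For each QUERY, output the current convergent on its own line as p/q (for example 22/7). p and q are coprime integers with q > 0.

APPEND 46: p_0 = 46·1 + 0 = 46, q_0 = 46·0 + 1 = 1 → 46/1
APPEND 47: p_1 = 47·46 + 1 = 2163, q_1 = 47·1 + 0 = 47 → 2163/47
APPEND 48: p_2 = 48·2163 + 46 = 103870, q_2 = 48·47 + 1 = 2257 → 103870/2257
APPEND 16: p_3 = 16·103870 + 2163 = 1664083, q_3 = 16·2257 + 47 = 36159 → 1664083/36159
APPEND 48: p_4 = 48·1664083 + 103870 = 79979854, q_4 = 48·36159 + 2257 = 1737889 → 79979854/1737889
APPEND 2: p_5 = 2·79979854 + 1664083 = 161623791, q_5 = 2·1737889 + 36159 = 3511937 → 161623791/3511937
APPEND 40: p_6 = 40·161623791 + 79979854 = 6544931494, q_6 = 40·3511937 + 1737889 = 142215369 → 6544931494/142215369
APPEND 16: p_7 = 16·6544931494 + 161623791 = 104880527695, q_7 = 16·142215369 + 3511937 = 2278957841 → 104880527695/2278957841
APPEND 40: p_8 = 40·104880527695 + 6544931494 = 4201766039294, q_8 = 40·2278957841 + 142215369 = 91300529009 → 4201766039294/91300529009
APPEND 9: p_9 = 9·4201766039294 + 104880527695 = 37920774881341, q_9 = 9·91300529009 + 2278957841 = 823983718922 → 37920774881341/823983718922
APPEND 18: p_10 = 18·37920774881341 + 4201766039294 = 686775713903432, q_10 = 18·823983718922 + 91300529009 = 14923007469605 → 686775713903432/14923007469605
APPEND 1: p_11 = 1·686775713903432 + 37920774881341 = 724696488784773, q_11 = 1·14923007469605 + 823983718922 = 15746991188527 → 724696488784773/15746991188527
APPEND 38: p_12 = 38·724696488784773 + 686775713903432 = 28225242287724806, q_12 = 38·15746991188527 + 14923007469605 = 613308672633631 → 28225242287724806/613308672633631
APPEND 11: p_13 = 11·28225242287724806 + 724696488784773 = 311202361653757639, q_13 = 11·613308672633631 + 15746991188527 = 6762142390158468 → 311202361653757639/6762142390158468
APPEND 15: p_14 = 15·311202361653757639 + 28225242287724806 = 4696260667094089391, q_14 = 15·6762142390158468 + 613308672633631 = 102045444525010651 → 4696260667094089391/102045444525010651

46/1
2163/47
103870/2257
79979854/1737889
161623791/3511937
104880527695/2278957841
4201766039294/91300529009
37920774881341/823983718922
724696488784773/15746991188527
28225242287724806/613308672633631
4696260667094089391/102045444525010651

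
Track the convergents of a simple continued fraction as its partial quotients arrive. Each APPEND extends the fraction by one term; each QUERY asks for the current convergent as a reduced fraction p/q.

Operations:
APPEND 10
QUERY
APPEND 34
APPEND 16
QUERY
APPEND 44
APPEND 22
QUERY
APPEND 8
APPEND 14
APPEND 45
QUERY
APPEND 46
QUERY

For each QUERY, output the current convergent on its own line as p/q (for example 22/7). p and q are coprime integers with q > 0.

APPEND 10: p_0 = 10·1 + 0 = 10, q_0 = 10·0 + 1 = 1 → 10/1
APPEND 34: p_1 = 34·10 + 1 = 341, q_1 = 34·1 + 0 = 34 → 341/34
APPEND 16: p_2 = 16·341 + 10 = 5466, q_2 = 16·34 + 1 = 545 → 5466/545
APPEND 44: p_3 = 44·5466 + 341 = 240845, q_3 = 44·545 + 34 = 24014 → 240845/24014
APPEND 22: p_4 = 22·240845 + 5466 = 5304056, q_4 = 22·24014 + 545 = 528853 → 5304056/528853
APPEND 8: p_5 = 8·5304056 + 240845 = 42673293, q_5 = 8·528853 + 24014 = 4254838 → 42673293/4254838
APPEND 14: p_6 = 14·42673293 + 5304056 = 602730158, q_6 = 14·4254838 + 528853 = 60096585 → 602730158/60096585
APPEND 45: p_7 = 45·602730158 + 42673293 = 27165530403, q_7 = 45·60096585 + 4254838 = 2708601163 → 27165530403/2708601163
APPEND 46: p_8 = 46·27165530403 + 602730158 = 1250217128696, q_8 = 46·2708601163 + 60096585 = 124655750083 → 1250217128696/124655750083

10/1
5466/545
5304056/528853
27165530403/2708601163
1250217128696/124655750083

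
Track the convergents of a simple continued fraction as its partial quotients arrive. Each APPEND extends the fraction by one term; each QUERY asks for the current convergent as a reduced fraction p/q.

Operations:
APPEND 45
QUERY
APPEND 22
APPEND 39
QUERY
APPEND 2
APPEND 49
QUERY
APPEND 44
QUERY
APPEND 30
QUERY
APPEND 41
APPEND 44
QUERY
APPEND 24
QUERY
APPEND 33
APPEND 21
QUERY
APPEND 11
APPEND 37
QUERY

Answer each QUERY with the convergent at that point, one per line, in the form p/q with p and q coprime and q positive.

APPEND 45: p_0 = 45·1 + 0 = 45, q_0 = 45·0 + 1 = 1 → 45/1
APPEND 22: p_1 = 22·45 + 1 = 991, q_1 = 22·1 + 0 = 22 → 991/22
APPEND 39: p_2 = 39·991 + 45 = 38694, q_2 = 39·22 + 1 = 859 → 38694/859
APPEND 2: p_3 = 2·38694 + 991 = 78379, q_3 = 2·859 + 22 = 1740 → 78379/1740
APPEND 49: p_4 = 49·78379 + 38694 = 3879265, q_4 = 49·1740 + 859 = 86119 → 3879265/86119
APPEND 44: p_5 = 44·3879265 + 78379 = 170766039, q_5 = 44·86119 + 1740 = 3790976 → 170766039/3790976
APPEND 30: p_6 = 30·170766039 + 3879265 = 5126860435, q_6 = 30·3790976 + 86119 = 113815399 → 5126860435/113815399
APPEND 41: p_7 = 41·5126860435 + 170766039 = 210372043874, q_7 = 41·113815399 + 3790976 = 4670222335 → 210372043874/4670222335
APPEND 44: p_8 = 44·210372043874 + 5126860435 = 9261496790891, q_8 = 44·4670222335 + 113815399 = 205603598139 → 9261496790891/205603598139
APPEND 24: p_9 = 24·9261496790891 + 210372043874 = 222486295025258, q_9 = 24·205603598139 + 4670222335 = 4939156577671 → 222486295025258/4939156577671
APPEND 33: p_10 = 33·222486295025258 + 9261496790891 = 7351309232624405, q_10 = 33·4939156577671 + 205603598139 = 163197770661282 → 7351309232624405/163197770661282
APPEND 21: p_11 = 21·7351309232624405 + 222486295025258 = 154599980180137763, q_11 = 21·163197770661282 + 4939156577671 = 3432092340464593 → 154599980180137763/3432092340464593
APPEND 11: p_12 = 11·154599980180137763 + 7351309232624405 = 1707951091214139798, q_12 = 11·3432092340464593 + 163197770661282 = 37916213515771805 → 1707951091214139798/37916213515771805
APPEND 37: p_13 = 37·1707951091214139798 + 154599980180137763 = 63348790355103310289, q_13 = 37·37916213515771805 + 3432092340464593 = 1406331992424021378 → 63348790355103310289/1406331992424021378

45/1
38694/859
3879265/86119
170766039/3790976
5126860435/113815399
9261496790891/205603598139
222486295025258/4939156577671
154599980180137763/3432092340464593
63348790355103310289/1406331992424021378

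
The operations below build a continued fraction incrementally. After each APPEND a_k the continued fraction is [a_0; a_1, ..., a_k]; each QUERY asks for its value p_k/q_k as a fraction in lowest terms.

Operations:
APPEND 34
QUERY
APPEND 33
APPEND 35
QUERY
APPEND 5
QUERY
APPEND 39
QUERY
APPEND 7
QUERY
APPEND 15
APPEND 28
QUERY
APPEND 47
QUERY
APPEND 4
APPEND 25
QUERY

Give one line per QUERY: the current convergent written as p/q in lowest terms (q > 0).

34/1
39339/1156
197818/5813
7754241/227863
54477505/1600854
23152148353/680339698
1088975889407/32000206479
110565368538932/3249029346829

APPEND 34: p_0 = 34·1 + 0 = 34, q_0 = 34·0 + 1 = 1 → 34/1
APPEND 33: p_1 = 33·34 + 1 = 1123, q_1 = 33·1 + 0 = 33 → 1123/33
APPEND 35: p_2 = 35·1123 + 34 = 39339, q_2 = 35·33 + 1 = 1156 → 39339/1156
APPEND 5: p_3 = 5·39339 + 1123 = 197818, q_3 = 5·1156 + 33 = 5813 → 197818/5813
APPEND 39: p_4 = 39·197818 + 39339 = 7754241, q_4 = 39·5813 + 1156 = 227863 → 7754241/227863
APPEND 7: p_5 = 7·7754241 + 197818 = 54477505, q_5 = 7·227863 + 5813 = 1600854 → 54477505/1600854
APPEND 15: p_6 = 15·54477505 + 7754241 = 824916816, q_6 = 15·1600854 + 227863 = 24240673 → 824916816/24240673
APPEND 28: p_7 = 28·824916816 + 54477505 = 23152148353, q_7 = 28·24240673 + 1600854 = 680339698 → 23152148353/680339698
APPEND 47: p_8 = 47·23152148353 + 824916816 = 1088975889407, q_8 = 47·680339698 + 24240673 = 32000206479 → 1088975889407/32000206479
APPEND 4: p_9 = 4·1088975889407 + 23152148353 = 4379055705981, q_9 = 4·32000206479 + 680339698 = 128681165614 → 4379055705981/128681165614
APPEND 25: p_10 = 25·4379055705981 + 1088975889407 = 110565368538932, q_10 = 25·128681165614 + 32000206479 = 3249029346829 → 110565368538932/3249029346829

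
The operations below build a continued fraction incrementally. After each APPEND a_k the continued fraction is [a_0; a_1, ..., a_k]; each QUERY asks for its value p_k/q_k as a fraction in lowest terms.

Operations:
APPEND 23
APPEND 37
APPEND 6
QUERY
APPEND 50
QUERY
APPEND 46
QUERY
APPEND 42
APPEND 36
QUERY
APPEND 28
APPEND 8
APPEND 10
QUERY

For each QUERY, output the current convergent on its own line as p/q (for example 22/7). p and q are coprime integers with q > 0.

5135/223
257602/11187
11854827/514825
17945626923/779332957
40920489117810/1777072816843

APPEND 23: p_0 = 23·1 + 0 = 23, q_0 = 23·0 + 1 = 1 → 23/1
APPEND 37: p_1 = 37·23 + 1 = 852, q_1 = 37·1 + 0 = 37 → 852/37
APPEND 6: p_2 = 6·852 + 23 = 5135, q_2 = 6·37 + 1 = 223 → 5135/223
APPEND 50: p_3 = 50·5135 + 852 = 257602, q_3 = 50·223 + 37 = 11187 → 257602/11187
APPEND 46: p_4 = 46·257602 + 5135 = 11854827, q_4 = 46·11187 + 223 = 514825 → 11854827/514825
APPEND 42: p_5 = 42·11854827 + 257602 = 498160336, q_5 = 42·514825 + 11187 = 21633837 → 498160336/21633837
APPEND 36: p_6 = 36·498160336 + 11854827 = 17945626923, q_6 = 36·21633837 + 514825 = 779332957 → 17945626923/779332957
APPEND 28: p_7 = 28·17945626923 + 498160336 = 502975714180, q_7 = 28·779332957 + 21633837 = 21842956633 → 502975714180/21842956633
APPEND 8: p_8 = 8·502975714180 + 17945626923 = 4041751340363, q_8 = 8·21842956633 + 779332957 = 175522986021 → 4041751340363/175522986021
APPEND 10: p_9 = 10·4041751340363 + 502975714180 = 40920489117810, q_9 = 10·175522986021 + 21842956633 = 1777072816843 → 40920489117810/1777072816843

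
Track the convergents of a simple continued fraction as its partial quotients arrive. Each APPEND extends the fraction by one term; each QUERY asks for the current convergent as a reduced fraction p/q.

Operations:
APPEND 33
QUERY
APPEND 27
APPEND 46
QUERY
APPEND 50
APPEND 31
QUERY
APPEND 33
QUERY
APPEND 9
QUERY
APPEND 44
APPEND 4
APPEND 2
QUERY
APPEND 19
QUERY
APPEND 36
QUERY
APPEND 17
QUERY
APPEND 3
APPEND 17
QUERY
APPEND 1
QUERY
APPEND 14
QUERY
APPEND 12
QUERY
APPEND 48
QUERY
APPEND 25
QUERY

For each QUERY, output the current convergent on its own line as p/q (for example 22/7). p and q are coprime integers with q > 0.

APPEND 33: p_0 = 33·1 + 0 = 33, q_0 = 33·0 + 1 = 1 → 33/1
APPEND 27: p_1 = 27·33 + 1 = 892, q_1 = 27·1 + 0 = 27 → 892/27
APPEND 46: p_2 = 46·892 + 33 = 41065, q_2 = 46·27 + 1 = 1243 → 41065/1243
APPEND 50: p_3 = 50·41065 + 892 = 2054142, q_3 = 50·1243 + 27 = 62177 → 2054142/62177
APPEND 31: p_4 = 31·2054142 + 41065 = 63719467, q_4 = 31·62177 + 1243 = 1928730 → 63719467/1928730
APPEND 33: p_5 = 33·63719467 + 2054142 = 2104796553, q_5 = 33·1928730 + 62177 = 63710267 → 2104796553/63710267
APPEND 9: p_6 = 9·2104796553 + 63719467 = 19006888444, q_6 = 9·63710267 + 1928730 = 575321133 → 19006888444/575321133
APPEND 44: p_7 = 44·19006888444 + 2104796553 = 838407888089, q_7 = 44·575321133 + 63710267 = 25377840119 → 838407888089/25377840119
APPEND 4: p_8 = 4·838407888089 + 19006888444 = 3372638440800, q_8 = 4·25377840119 + 575321133 = 102086681609 → 3372638440800/102086681609
APPEND 2: p_9 = 2·3372638440800 + 838407888089 = 7583684769689, q_9 = 2·102086681609 + 25377840119 = 229551203337 → 7583684769689/229551203337
APPEND 19: p_10 = 19·7583684769689 + 3372638440800 = 147462649064891, q_10 = 19·229551203337 + 102086681609 = 4463559545012 → 147462649064891/4463559545012
APPEND 36: p_11 = 36·147462649064891 + 7583684769689 = 5316239051105765, q_11 = 36·4463559545012 + 229551203337 = 160917694823769 → 5316239051105765/160917694823769
APPEND 17: p_12 = 17·5316239051105765 + 147462649064891 = 90523526517862896, q_12 = 17·160917694823769 + 4463559545012 = 2740064371549085 → 90523526517862896/2740064371549085
APPEND 3: p_13 = 3·90523526517862896 + 5316239051105765 = 276886818604694453, q_13 = 3·2740064371549085 + 160917694823769 = 8381110809471024 → 276886818604694453/8381110809471024
APPEND 17: p_14 = 17·276886818604694453 + 90523526517862896 = 4797599442797668597, q_14 = 17·8381110809471024 + 2740064371549085 = 145218948132556493 → 4797599442797668597/145218948132556493
APPEND 1: p_15 = 1·4797599442797668597 + 276886818604694453 = 5074486261402363050, q_15 = 1·145218948132556493 + 8381110809471024 = 153600058942027517 → 5074486261402363050/153600058942027517
APPEND 14: p_16 = 14·5074486261402363050 + 4797599442797668597 = 75840407102430751297, q_16 = 14·153600058942027517 + 145218948132556493 = 2295619773320941731 → 75840407102430751297/2295619773320941731
APPEND 12: p_17 = 12·75840407102430751297 + 5074486261402363050 = 915159371490571378614, q_17 = 12·2295619773320941731 + 153600058942027517 = 27701037338793328289 → 915159371490571378614/27701037338793328289
APPEND 48: p_18 = 48·915159371490571378614 + 75840407102430751297 = 44003490238649856924769, q_18 = 48·27701037338793328289 + 2295619773320941731 = 1331945412035400699603 → 44003490238649856924769/1331945412035400699603
APPEND 25: p_19 = 25·44003490238649856924769 + 915159371490571378614 = 1101002415337736994497839, q_19 = 25·1331945412035400699603 + 27701037338793328289 = 33326336338223810818364 → 1101002415337736994497839/33326336338223810818364

33/1
41065/1243
63719467/1928730
2104796553/63710267
19006888444/575321133
7583684769689/229551203337
147462649064891/4463559545012
5316239051105765/160917694823769
90523526517862896/2740064371549085
4797599442797668597/145218948132556493
5074486261402363050/153600058942027517
75840407102430751297/2295619773320941731
915159371490571378614/27701037338793328289
44003490238649856924769/1331945412035400699603
1101002415337736994497839/33326336338223810818364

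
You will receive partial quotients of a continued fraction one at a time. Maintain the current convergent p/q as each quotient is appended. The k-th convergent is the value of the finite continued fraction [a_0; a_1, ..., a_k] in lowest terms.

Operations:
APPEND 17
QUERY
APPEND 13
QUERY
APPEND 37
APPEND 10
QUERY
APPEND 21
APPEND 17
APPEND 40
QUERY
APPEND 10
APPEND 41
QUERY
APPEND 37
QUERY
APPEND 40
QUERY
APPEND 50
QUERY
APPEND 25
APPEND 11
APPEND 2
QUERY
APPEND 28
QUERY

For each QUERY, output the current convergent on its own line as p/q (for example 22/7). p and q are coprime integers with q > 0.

APPEND 17: p_0 = 17·1 + 0 = 17, q_0 = 17·0 + 1 = 1 → 17/1
APPEND 13: p_1 = 13·17 + 1 = 222, q_1 = 13·1 + 0 = 13 → 222/13
APPEND 37: p_2 = 37·222 + 17 = 8231, q_2 = 37·13 + 1 = 482 → 8231/482
APPEND 10: p_3 = 10·8231 + 222 = 82532, q_3 = 10·482 + 13 = 4833 → 82532/4833
APPEND 21: p_4 = 21·82532 + 8231 = 1741403, q_4 = 21·4833 + 482 = 101975 → 1741403/101975
APPEND 17: p_5 = 17·1741403 + 82532 = 29686383, q_5 = 17·101975 + 4833 = 1738408 → 29686383/1738408
APPEND 40: p_6 = 40·29686383 + 1741403 = 1189196723, q_6 = 40·1738408 + 101975 = 69638295 → 1189196723/69638295
APPEND 10: p_7 = 10·1189196723 + 29686383 = 11921653613, q_7 = 10·69638295 + 1738408 = 698121358 → 11921653613/698121358
APPEND 41: p_8 = 41·11921653613 + 1189196723 = 489976994856, q_8 = 41·698121358 + 69638295 = 28692613973 → 489976994856/28692613973
APPEND 37: p_9 = 37·489976994856 + 11921653613 = 18141070463285, q_9 = 37·28692613973 + 698121358 = 1062324838359 → 18141070463285/1062324838359
APPEND 40: p_10 = 40·18141070463285 + 489976994856 = 726132795526256, q_10 = 40·1062324838359 + 28692613973 = 42521686148333 → 726132795526256/42521686148333
APPEND 50: p_11 = 50·726132795526256 + 18141070463285 = 36324780846776085, q_11 = 50·42521686148333 + 1062324838359 = 2127146632255009 → 36324780846776085/2127146632255009
APPEND 25: p_12 = 25·36324780846776085 + 726132795526256 = 908845653964928381, q_12 = 25·2127146632255009 + 42521686148333 = 53221187492523558 → 908845653964928381/53221187492523558
APPEND 11: p_13 = 11·908845653964928381 + 36324780846776085 = 10033626974460988276, q_13 = 11·53221187492523558 + 2127146632255009 = 587560209050014147 → 10033626974460988276/587560209050014147
APPEND 2: p_14 = 2·10033626974460988276 + 908845653964928381 = 20976099602886904933, q_14 = 2·587560209050014147 + 53221187492523558 = 1228341605592551852 → 20976099602886904933/1228341605592551852
APPEND 28: p_15 = 28·20976099602886904933 + 10033626974460988276 = 597364415855294326400, q_15 = 28·1228341605592551852 + 587560209050014147 = 34981125165641466003 → 597364415855294326400/34981125165641466003

17/1
222/13
82532/4833
1189196723/69638295
489976994856/28692613973
18141070463285/1062324838359
726132795526256/42521686148333
36324780846776085/2127146632255009
20976099602886904933/1228341605592551852
597364415855294326400/34981125165641466003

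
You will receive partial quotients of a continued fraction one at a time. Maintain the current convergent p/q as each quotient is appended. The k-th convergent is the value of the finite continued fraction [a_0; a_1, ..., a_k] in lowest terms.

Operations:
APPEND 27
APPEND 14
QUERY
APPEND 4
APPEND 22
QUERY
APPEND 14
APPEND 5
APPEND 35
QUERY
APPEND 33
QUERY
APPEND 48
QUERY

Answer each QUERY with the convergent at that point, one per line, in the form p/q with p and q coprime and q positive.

379/14
34325/1268
86049743/3178764
2842086309/104989525
136506192575/5042675964

APPEND 27: p_0 = 27·1 + 0 = 27, q_0 = 27·0 + 1 = 1 → 27/1
APPEND 14: p_1 = 14·27 + 1 = 379, q_1 = 14·1 + 0 = 14 → 379/14
APPEND 4: p_2 = 4·379 + 27 = 1543, q_2 = 4·14 + 1 = 57 → 1543/57
APPEND 22: p_3 = 22·1543 + 379 = 34325, q_3 = 22·57 + 14 = 1268 → 34325/1268
APPEND 14: p_4 = 14·34325 + 1543 = 482093, q_4 = 14·1268 + 57 = 17809 → 482093/17809
APPEND 5: p_5 = 5·482093 + 34325 = 2444790, q_5 = 5·17809 + 1268 = 90313 → 2444790/90313
APPEND 35: p_6 = 35·2444790 + 482093 = 86049743, q_6 = 35·90313 + 17809 = 3178764 → 86049743/3178764
APPEND 33: p_7 = 33·86049743 + 2444790 = 2842086309, q_7 = 33·3178764 + 90313 = 104989525 → 2842086309/104989525
APPEND 48: p_8 = 48·2842086309 + 86049743 = 136506192575, q_8 = 48·104989525 + 3178764 = 5042675964 → 136506192575/5042675964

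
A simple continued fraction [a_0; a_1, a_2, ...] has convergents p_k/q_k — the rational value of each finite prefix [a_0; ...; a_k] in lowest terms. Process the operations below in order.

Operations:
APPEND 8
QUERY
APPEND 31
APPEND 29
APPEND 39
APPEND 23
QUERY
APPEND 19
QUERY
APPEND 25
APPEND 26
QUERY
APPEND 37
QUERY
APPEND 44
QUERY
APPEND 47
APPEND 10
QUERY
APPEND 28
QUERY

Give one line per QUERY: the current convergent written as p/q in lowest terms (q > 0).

8/1
6497369/808913
123732191/15404478
80718587935/10049346916
2989687555739/372211756755
131626971040451/16387366644136
62026200235609811/7722171806955606
1742923063923531644/216991389038788115

APPEND 8: p_0 = 8·1 + 0 = 8, q_0 = 8·0 + 1 = 1 → 8/1
APPEND 31: p_1 = 31·8 + 1 = 249, q_1 = 31·1 + 0 = 31 → 249/31
APPEND 29: p_2 = 29·249 + 8 = 7229, q_2 = 29·31 + 1 = 900 → 7229/900
APPEND 39: p_3 = 39·7229 + 249 = 282180, q_3 = 39·900 + 31 = 35131 → 282180/35131
APPEND 23: p_4 = 23·282180 + 7229 = 6497369, q_4 = 23·35131 + 900 = 808913 → 6497369/808913
APPEND 19: p_5 = 19·6497369 + 282180 = 123732191, q_5 = 19·808913 + 35131 = 15404478 → 123732191/15404478
APPEND 25: p_6 = 25·123732191 + 6497369 = 3099802144, q_6 = 25·15404478 + 808913 = 385920863 → 3099802144/385920863
APPEND 26: p_7 = 26·3099802144 + 123732191 = 80718587935, q_7 = 26·385920863 + 15404478 = 10049346916 → 80718587935/10049346916
APPEND 37: p_8 = 37·80718587935 + 3099802144 = 2989687555739, q_8 = 37·10049346916 + 385920863 = 372211756755 → 2989687555739/372211756755
APPEND 44: p_9 = 44·2989687555739 + 80718587935 = 131626971040451, q_9 = 44·372211756755 + 10049346916 = 16387366644136 → 131626971040451/16387366644136
APPEND 47: p_10 = 47·131626971040451 + 2989687555739 = 6189457326456936, q_10 = 47·16387366644136 + 372211756755 = 770578444031147 → 6189457326456936/770578444031147
APPEND 10: p_11 = 10·6189457326456936 + 131626971040451 = 62026200235609811, q_11 = 10·770578444031147 + 16387366644136 = 7722171806955606 → 62026200235609811/7722171806955606
APPEND 28: p_12 = 28·62026200235609811 + 6189457326456936 = 1742923063923531644, q_12 = 28·7722171806955606 + 770578444031147 = 216991389038788115 → 1742923063923531644/216991389038788115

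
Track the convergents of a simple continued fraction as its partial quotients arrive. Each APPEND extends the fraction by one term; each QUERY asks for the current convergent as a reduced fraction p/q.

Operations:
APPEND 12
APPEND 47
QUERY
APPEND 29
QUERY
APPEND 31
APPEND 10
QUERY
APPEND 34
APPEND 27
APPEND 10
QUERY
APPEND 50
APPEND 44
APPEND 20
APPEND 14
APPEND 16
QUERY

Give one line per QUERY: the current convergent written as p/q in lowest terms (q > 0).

565/47
16397/1364
5105117/424674
47227503520/3928664677
470895310784446563/39171873085782629

APPEND 12: p_0 = 12·1 + 0 = 12, q_0 = 12·0 + 1 = 1 → 12/1
APPEND 47: p_1 = 47·12 + 1 = 565, q_1 = 47·1 + 0 = 47 → 565/47
APPEND 29: p_2 = 29·565 + 12 = 16397, q_2 = 29·47 + 1 = 1364 → 16397/1364
APPEND 31: p_3 = 31·16397 + 565 = 508872, q_3 = 31·1364 + 47 = 42331 → 508872/42331
APPEND 10: p_4 = 10·508872 + 16397 = 5105117, q_4 = 10·42331 + 1364 = 424674 → 5105117/424674
APPEND 34: p_5 = 34·5105117 + 508872 = 174082850, q_5 = 34·424674 + 42331 = 14481247 → 174082850/14481247
APPEND 27: p_6 = 27·174082850 + 5105117 = 4705342067, q_6 = 27·14481247 + 424674 = 391418343 → 4705342067/391418343
APPEND 10: p_7 = 10·4705342067 + 174082850 = 47227503520, q_7 = 10·391418343 + 14481247 = 3928664677 → 47227503520/3928664677
APPEND 50: p_8 = 50·47227503520 + 4705342067 = 2366080518067, q_8 = 50·3928664677 + 391418343 = 196824652193 → 2366080518067/196824652193
APPEND 44: p_9 = 44·2366080518067 + 47227503520 = 104154770298468, q_9 = 44·196824652193 + 3928664677 = 8664213361169 → 104154770298468/8664213361169
APPEND 20: p_10 = 20·104154770298468 + 2366080518067 = 2085461486487427, q_10 = 20·8664213361169 + 196824652193 = 173481091875573 → 2085461486487427/173481091875573
APPEND 14: p_11 = 14·2085461486487427 + 104154770298468 = 29300615581122446, q_11 = 14·173481091875573 + 8664213361169 = 2437399499619191 → 29300615581122446/2437399499619191
APPEND 16: p_12 = 16·29300615581122446 + 2085461486487427 = 470895310784446563, q_12 = 16·2437399499619191 + 173481091875573 = 39171873085782629 → 470895310784446563/39171873085782629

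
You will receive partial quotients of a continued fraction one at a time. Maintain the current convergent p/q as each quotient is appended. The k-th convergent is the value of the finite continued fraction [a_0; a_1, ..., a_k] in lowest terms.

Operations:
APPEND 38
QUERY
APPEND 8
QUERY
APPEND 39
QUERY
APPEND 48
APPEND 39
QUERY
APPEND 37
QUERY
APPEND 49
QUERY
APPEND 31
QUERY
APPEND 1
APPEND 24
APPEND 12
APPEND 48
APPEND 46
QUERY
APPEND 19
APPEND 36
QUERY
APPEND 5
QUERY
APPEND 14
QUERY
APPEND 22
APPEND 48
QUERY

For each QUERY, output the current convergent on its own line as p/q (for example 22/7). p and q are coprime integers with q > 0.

APPEND 38: p_0 = 38·1 + 0 = 38, q_0 = 38·0 + 1 = 1 → 38/1
APPEND 8: p_1 = 8·38 + 1 = 305, q_1 = 8·1 + 0 = 8 → 305/8
APPEND 39: p_2 = 39·305 + 38 = 11933, q_2 = 39·8 + 1 = 313 → 11933/313
APPEND 48: p_3 = 48·11933 + 305 = 573089, q_3 = 48·313 + 8 = 15032 → 573089/15032
APPEND 39: p_4 = 39·573089 + 11933 = 22362404, q_4 = 39·15032 + 313 = 586561 → 22362404/586561
APPEND 37: p_5 = 37·22362404 + 573089 = 827982037, q_5 = 37·586561 + 15032 = 21717789 → 827982037/21717789
APPEND 49: p_6 = 49·827982037 + 22362404 = 40593482217, q_6 = 49·21717789 + 586561 = 1064758222 → 40593482217/1064758222
APPEND 31: p_7 = 31·40593482217 + 827982037 = 1259225930764, q_7 = 31·1064758222 + 21717789 = 33029222671 → 1259225930764/33029222671
APPEND 1: p_8 = 1·1259225930764 + 40593482217 = 1299819412981, q_8 = 1·33029222671 + 1064758222 = 34093980893 → 1299819412981/34093980893
APPEND 24: p_9 = 24·1299819412981 + 1259225930764 = 32454891842308, q_9 = 24·34093980893 + 33029222671 = 851284764103 → 32454891842308/851284764103
APPEND 12: p_10 = 12·32454891842308 + 1299819412981 = 390758521520677, q_10 = 12·851284764103 + 34093980893 = 10249511150129 → 390758521520677/10249511150129
APPEND 48: p_11 = 48·390758521520677 + 32454891842308 = 18788863924834804, q_11 = 48·10249511150129 + 851284764103 = 492827819970295 → 18788863924834804/492827819970295
APPEND 46: p_12 = 46·18788863924834804 + 390758521520677 = 864678499063921661, q_12 = 46·492827819970295 + 10249511150129 = 22680329229783699 → 864678499063921661/22680329229783699
APPEND 19: p_13 = 19·864678499063921661 + 18788863924834804 = 16447680346139346363, q_13 = 19·22680329229783699 + 492827819970295 = 431419083185860576 → 16447680346139346363/431419083185860576
APPEND 36: p_14 = 36·16447680346139346363 + 864678499063921661 = 592981170960080390729, q_14 = 36·431419083185860576 + 22680329229783699 = 15553767323920764435 → 592981170960080390729/15553767323920764435
APPEND 5: p_15 = 5·592981170960080390729 + 16447680346139346363 = 2981353535146541300008, q_15 = 5·15553767323920764435 + 431419083185860576 = 78200255702789682751 → 2981353535146541300008/78200255702789682751
APPEND 14: p_16 = 14·2981353535146541300008 + 592981170960080390729 = 42331930663011658590841, q_16 = 14·78200255702789682751 + 15553767323920764435 = 1110357347162976322949 → 42331930663011658590841/1110357347162976322949
APPEND 22: p_17 = 22·42331930663011658590841 + 2981353535146541300008 = 934283828121403030298510, q_17 = 22·1110357347162976322949 + 78200255702789682751 = 24506061893288268787629 → 934283828121403030298510/24506061893288268787629
APPEND 48: p_18 = 48·934283828121403030298510 + 42331930663011658590841 = 44887955680490357112919321, q_18 = 48·24506061893288268787629 + 1110357347162976322949 = 1177401328224999878129141 → 44887955680490357112919321/1177401328224999878129141

38/1
305/8
11933/313
22362404/586561
827982037/21717789
40593482217/1064758222
1259225930764/33029222671
864678499063921661/22680329229783699
592981170960080390729/15553767323920764435
2981353535146541300008/78200255702789682751
42331930663011658590841/1110357347162976322949
44887955680490357112919321/1177401328224999878129141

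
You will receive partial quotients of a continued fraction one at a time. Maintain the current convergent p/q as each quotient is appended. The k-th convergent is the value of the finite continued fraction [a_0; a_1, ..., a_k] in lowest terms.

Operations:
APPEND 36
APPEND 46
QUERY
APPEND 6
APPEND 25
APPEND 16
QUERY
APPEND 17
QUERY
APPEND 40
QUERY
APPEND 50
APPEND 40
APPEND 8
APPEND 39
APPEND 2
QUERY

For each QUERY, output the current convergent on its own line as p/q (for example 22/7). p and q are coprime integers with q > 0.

APPEND 36: p_0 = 36·1 + 0 = 36, q_0 = 36·0 + 1 = 1 → 36/1
APPEND 46: p_1 = 46·36 + 1 = 1657, q_1 = 46·1 + 0 = 46 → 1657/46
APPEND 6: p_2 = 6·1657 + 36 = 9978, q_2 = 6·46 + 1 = 277 → 9978/277
APPEND 25: p_3 = 25·9978 + 1657 = 251107, q_3 = 25·277 + 46 = 6971 → 251107/6971
APPEND 16: p_4 = 16·251107 + 9978 = 4027690, q_4 = 16·6971 + 277 = 111813 → 4027690/111813
APPEND 17: p_5 = 17·4027690 + 251107 = 68721837, q_5 = 17·111813 + 6971 = 1907792 → 68721837/1907792
APPEND 40: p_6 = 40·68721837 + 4027690 = 2752901170, q_6 = 40·1907792 + 111813 = 76423493 → 2752901170/76423493
APPEND 50: p_7 = 50·2752901170 + 68721837 = 137713780337, q_7 = 50·76423493 + 1907792 = 3823082442 → 137713780337/3823082442
APPEND 40: p_8 = 40·137713780337 + 2752901170 = 5511304114650, q_8 = 40·3823082442 + 76423493 = 152999721173 → 5511304114650/152999721173
APPEND 8: p_9 = 8·5511304114650 + 137713780337 = 44228146697537, q_9 = 8·152999721173 + 3823082442 = 1227820851826 → 44228146697537/1227820851826
APPEND 39: p_10 = 39·44228146697537 + 5511304114650 = 1730409025318593, q_10 = 39·1227820851826 + 152999721173 = 48038012942387 → 1730409025318593/48038012942387
APPEND 2: p_11 = 2·1730409025318593 + 44228146697537 = 3505046197334723, q_11 = 2·48038012942387 + 1227820851826 = 97303846736600 → 3505046197334723/97303846736600

1657/46
4027690/111813
68721837/1907792
2752901170/76423493
3505046197334723/97303846736600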